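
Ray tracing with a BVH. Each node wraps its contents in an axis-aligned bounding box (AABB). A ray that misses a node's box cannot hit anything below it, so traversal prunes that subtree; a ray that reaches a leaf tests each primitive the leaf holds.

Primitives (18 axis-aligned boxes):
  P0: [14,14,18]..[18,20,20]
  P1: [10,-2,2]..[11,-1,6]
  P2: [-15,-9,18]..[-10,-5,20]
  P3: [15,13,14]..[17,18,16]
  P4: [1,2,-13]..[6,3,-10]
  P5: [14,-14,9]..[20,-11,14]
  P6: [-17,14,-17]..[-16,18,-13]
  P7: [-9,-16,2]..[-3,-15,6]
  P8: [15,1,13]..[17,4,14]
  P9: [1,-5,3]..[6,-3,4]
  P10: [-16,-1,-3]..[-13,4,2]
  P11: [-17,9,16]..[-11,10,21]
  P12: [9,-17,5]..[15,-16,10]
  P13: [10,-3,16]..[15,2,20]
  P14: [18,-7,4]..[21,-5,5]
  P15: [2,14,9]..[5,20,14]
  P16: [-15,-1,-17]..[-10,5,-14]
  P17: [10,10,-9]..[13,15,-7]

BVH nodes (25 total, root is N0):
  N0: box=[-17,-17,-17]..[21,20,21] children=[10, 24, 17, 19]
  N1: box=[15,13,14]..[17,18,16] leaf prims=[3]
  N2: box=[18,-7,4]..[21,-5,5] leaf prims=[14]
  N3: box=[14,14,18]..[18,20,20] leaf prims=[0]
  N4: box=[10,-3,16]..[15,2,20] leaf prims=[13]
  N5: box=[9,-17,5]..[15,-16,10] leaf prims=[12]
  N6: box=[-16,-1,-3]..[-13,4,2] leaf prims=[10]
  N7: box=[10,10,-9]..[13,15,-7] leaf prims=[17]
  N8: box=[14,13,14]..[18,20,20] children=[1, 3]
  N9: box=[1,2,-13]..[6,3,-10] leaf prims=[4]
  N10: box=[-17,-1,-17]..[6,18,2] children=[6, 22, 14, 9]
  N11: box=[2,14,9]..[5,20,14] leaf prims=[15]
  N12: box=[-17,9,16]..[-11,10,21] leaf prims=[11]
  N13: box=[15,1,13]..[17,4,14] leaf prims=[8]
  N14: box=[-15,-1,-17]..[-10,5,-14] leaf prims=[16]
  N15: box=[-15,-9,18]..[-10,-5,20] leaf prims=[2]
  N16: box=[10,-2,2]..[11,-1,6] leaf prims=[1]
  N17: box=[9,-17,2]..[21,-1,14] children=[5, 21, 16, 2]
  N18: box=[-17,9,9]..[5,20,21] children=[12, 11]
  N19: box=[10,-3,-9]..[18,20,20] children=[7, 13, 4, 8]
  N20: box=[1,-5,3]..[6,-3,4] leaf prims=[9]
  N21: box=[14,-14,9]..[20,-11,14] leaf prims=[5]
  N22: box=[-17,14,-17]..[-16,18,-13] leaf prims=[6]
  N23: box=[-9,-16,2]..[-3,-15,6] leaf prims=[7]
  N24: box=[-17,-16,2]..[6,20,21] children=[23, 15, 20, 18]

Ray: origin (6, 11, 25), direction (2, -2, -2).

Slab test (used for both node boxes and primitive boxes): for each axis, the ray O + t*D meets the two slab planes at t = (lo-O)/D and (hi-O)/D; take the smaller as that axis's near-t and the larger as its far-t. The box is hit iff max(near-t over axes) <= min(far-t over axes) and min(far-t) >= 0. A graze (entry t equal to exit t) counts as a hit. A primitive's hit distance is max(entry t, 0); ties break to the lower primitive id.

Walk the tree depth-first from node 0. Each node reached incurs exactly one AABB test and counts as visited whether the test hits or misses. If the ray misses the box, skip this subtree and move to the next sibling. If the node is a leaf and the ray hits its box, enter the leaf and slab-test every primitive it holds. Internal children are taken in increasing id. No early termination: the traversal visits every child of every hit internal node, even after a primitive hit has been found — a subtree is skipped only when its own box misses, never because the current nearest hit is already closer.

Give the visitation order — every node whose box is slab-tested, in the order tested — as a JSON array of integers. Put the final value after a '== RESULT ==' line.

Trace the traversal:
N0 x:[-23/2,15/2] y:[-9/2,14] z:[2,21] -> hit [2,15/2], descend [10, 17, 19, 24]
  N10 x:[-23/2,0] y:[-7/2,6] z:[23/2,21] -> miss, prune
  N17 x:[3/2,15/2] y:[6,14] z:[11/2,23/2] -> hit [6,15/2], descend [2, 5, 16, 21]
    N2 x:[6,15/2] y:[8,9] z:[10,21/2] -> miss, prune
    N5 x:[3/2,9/2] y:[27/2,14] z:[15/2,10] -> miss, prune
    N16 x:[2,5/2] y:[6,13/2] z:[19/2,23/2] -> miss, prune
    N21 x:[4,7] y:[11,25/2] z:[11/2,8] -> miss, prune
  N19 x:[2,6] y:[-9/2,7] z:[5/2,17] -> hit [5/2,6], descend [4, 7, 8, 13]
    N4 x:[2,9/2] y:[9/2,7] z:[5/2,9/2] -> hit [9/2,9/2] leaf, test {P13@t=9/2}
    N7 x:[2,7/2] y:[-2,1/2] z:[16,17] -> miss, prune
    N8 x:[4,6] y:[-9/2,-1] z:[5/2,11/2] -> miss, prune
    N13 x:[9/2,11/2] y:[7/2,5] z:[11/2,6] -> miss, prune
  N24 x:[-23/2,0] y:[-9/2,27/2] z:[2,23/2] -> miss, prune

Summary -> nodes [0, 10, 17, 2, 5, 16, 21, 19, 4, 7, 8, 13, 24]; box-tests=13; leaf-entries=1; first=P13

== RESULT ==
[0, 10, 17, 2, 5, 16, 21, 19, 4, 7, 8, 13, 24]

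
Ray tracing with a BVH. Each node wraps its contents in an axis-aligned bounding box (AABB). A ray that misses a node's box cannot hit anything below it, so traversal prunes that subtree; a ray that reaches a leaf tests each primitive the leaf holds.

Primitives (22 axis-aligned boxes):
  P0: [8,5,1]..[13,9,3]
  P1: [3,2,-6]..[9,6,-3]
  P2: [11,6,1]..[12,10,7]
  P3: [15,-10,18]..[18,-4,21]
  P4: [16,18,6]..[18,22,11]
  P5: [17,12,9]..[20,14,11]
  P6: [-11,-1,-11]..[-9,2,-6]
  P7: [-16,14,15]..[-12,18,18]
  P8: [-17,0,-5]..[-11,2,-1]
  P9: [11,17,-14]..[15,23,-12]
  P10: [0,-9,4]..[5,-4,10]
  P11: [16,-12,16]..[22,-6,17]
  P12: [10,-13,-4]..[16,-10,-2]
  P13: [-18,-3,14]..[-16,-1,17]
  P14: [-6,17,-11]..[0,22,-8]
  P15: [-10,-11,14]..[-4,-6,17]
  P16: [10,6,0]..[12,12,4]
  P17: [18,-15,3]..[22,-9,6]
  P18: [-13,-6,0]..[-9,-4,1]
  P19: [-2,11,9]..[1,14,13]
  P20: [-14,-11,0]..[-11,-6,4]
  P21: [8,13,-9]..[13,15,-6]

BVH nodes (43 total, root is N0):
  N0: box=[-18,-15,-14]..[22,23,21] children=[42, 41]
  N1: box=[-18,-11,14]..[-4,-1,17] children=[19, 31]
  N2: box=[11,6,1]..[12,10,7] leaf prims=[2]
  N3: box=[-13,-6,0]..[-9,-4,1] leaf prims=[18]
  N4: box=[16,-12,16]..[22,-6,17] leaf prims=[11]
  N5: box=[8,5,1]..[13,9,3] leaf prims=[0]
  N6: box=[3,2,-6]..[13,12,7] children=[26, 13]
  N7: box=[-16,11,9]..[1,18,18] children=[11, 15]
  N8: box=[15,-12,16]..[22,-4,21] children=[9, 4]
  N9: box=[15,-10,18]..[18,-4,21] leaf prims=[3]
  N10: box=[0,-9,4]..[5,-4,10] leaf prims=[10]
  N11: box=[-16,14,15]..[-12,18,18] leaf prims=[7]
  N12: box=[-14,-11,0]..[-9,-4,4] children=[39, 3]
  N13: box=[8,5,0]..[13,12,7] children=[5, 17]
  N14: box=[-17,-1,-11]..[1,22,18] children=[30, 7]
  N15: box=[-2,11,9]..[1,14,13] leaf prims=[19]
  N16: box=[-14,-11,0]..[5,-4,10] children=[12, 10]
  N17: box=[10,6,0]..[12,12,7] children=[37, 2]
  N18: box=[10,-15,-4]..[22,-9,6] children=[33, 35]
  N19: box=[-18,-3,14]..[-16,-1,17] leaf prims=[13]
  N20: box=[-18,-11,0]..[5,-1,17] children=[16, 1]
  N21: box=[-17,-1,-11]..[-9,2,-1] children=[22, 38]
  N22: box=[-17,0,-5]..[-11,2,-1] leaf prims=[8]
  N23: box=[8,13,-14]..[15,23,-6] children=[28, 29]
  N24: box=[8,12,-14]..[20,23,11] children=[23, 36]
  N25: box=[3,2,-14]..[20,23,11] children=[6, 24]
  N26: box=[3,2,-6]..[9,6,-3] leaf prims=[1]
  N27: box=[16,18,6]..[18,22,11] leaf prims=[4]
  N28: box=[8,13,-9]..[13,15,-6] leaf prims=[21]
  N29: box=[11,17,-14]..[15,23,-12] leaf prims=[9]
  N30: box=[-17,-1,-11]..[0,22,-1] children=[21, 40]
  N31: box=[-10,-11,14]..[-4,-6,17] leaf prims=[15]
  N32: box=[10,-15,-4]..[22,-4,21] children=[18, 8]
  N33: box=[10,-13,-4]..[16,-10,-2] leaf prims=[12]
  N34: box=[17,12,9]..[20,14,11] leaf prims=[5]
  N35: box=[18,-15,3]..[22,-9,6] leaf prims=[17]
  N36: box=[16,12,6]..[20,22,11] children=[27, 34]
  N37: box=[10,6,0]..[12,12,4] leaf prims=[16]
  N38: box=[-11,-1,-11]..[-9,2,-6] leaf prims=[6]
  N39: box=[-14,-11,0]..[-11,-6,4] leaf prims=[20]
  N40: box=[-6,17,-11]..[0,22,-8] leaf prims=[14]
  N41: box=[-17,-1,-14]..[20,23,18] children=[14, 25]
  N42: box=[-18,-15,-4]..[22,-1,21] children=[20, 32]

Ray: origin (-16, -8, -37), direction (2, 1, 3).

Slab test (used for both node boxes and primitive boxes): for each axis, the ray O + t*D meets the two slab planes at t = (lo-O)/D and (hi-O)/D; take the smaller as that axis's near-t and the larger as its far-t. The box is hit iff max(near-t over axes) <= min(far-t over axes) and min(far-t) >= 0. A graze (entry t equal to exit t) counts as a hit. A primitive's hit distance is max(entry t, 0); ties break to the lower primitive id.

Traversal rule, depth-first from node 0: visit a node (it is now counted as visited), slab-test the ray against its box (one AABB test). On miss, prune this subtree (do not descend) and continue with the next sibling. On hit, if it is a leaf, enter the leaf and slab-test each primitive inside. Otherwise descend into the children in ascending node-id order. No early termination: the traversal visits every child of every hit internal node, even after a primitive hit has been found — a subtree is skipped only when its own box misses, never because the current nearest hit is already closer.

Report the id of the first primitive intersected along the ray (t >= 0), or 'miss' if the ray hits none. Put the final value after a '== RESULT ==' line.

Trace the traversal:
N0 x:[-1,19] y:[-7,31] z:[23/3,58/3] -> hit [23/3,19], descend [41, 42]
  N41 x:[-1/2,18] y:[7,31] z:[23/3,55/3] -> hit [23/3,18], descend [14, 25]
    N14 x:[-1/2,17/2] y:[7,30] z:[26/3,55/3] -> miss, prune
    N25 x:[19/2,18] y:[10,31] z:[23/3,16] -> hit [10,16], descend [6, 24]
      N6 x:[19/2,29/2] y:[10,20] z:[31/3,44/3] -> hit [31/3,29/2], descend [13, 26]
        N13 x:[12,29/2] y:[13,20] z:[37/3,44/3] -> hit [13,29/2], descend [5, 17]
          N5 x:[12,29/2] y:[13,17] z:[38/3,40/3] -> hit [13,40/3] leaf, test {P0@t=13}
          N17 x:[13,14] y:[14,20] z:[37/3,44/3] -> hit [14,14], descend [2, 37]
            N2 x:[27/2,14] y:[14,18] z:[38/3,44/3] -> hit [14,14] leaf, test {P2@t=14}
            N37 x:[13,14] y:[14,20] z:[37/3,41/3] -> miss, prune
        N26 x:[19/2,25/2] y:[10,14] z:[31/3,34/3] -> hit [31/3,34/3] leaf, test {P1@t=31/3}
      N24 x:[12,18] y:[20,31] z:[23/3,16] -> miss, prune
  N42 x:[-1,19] y:[-7,7] z:[11,58/3] -> miss, prune

Visited [0, 41, 14, 25, 6, 13, 5, 17, 2, 37, 26, 24, 42]. Tests: 13 box, 3 leaf. Nearest: P1.

== RESULT ==
1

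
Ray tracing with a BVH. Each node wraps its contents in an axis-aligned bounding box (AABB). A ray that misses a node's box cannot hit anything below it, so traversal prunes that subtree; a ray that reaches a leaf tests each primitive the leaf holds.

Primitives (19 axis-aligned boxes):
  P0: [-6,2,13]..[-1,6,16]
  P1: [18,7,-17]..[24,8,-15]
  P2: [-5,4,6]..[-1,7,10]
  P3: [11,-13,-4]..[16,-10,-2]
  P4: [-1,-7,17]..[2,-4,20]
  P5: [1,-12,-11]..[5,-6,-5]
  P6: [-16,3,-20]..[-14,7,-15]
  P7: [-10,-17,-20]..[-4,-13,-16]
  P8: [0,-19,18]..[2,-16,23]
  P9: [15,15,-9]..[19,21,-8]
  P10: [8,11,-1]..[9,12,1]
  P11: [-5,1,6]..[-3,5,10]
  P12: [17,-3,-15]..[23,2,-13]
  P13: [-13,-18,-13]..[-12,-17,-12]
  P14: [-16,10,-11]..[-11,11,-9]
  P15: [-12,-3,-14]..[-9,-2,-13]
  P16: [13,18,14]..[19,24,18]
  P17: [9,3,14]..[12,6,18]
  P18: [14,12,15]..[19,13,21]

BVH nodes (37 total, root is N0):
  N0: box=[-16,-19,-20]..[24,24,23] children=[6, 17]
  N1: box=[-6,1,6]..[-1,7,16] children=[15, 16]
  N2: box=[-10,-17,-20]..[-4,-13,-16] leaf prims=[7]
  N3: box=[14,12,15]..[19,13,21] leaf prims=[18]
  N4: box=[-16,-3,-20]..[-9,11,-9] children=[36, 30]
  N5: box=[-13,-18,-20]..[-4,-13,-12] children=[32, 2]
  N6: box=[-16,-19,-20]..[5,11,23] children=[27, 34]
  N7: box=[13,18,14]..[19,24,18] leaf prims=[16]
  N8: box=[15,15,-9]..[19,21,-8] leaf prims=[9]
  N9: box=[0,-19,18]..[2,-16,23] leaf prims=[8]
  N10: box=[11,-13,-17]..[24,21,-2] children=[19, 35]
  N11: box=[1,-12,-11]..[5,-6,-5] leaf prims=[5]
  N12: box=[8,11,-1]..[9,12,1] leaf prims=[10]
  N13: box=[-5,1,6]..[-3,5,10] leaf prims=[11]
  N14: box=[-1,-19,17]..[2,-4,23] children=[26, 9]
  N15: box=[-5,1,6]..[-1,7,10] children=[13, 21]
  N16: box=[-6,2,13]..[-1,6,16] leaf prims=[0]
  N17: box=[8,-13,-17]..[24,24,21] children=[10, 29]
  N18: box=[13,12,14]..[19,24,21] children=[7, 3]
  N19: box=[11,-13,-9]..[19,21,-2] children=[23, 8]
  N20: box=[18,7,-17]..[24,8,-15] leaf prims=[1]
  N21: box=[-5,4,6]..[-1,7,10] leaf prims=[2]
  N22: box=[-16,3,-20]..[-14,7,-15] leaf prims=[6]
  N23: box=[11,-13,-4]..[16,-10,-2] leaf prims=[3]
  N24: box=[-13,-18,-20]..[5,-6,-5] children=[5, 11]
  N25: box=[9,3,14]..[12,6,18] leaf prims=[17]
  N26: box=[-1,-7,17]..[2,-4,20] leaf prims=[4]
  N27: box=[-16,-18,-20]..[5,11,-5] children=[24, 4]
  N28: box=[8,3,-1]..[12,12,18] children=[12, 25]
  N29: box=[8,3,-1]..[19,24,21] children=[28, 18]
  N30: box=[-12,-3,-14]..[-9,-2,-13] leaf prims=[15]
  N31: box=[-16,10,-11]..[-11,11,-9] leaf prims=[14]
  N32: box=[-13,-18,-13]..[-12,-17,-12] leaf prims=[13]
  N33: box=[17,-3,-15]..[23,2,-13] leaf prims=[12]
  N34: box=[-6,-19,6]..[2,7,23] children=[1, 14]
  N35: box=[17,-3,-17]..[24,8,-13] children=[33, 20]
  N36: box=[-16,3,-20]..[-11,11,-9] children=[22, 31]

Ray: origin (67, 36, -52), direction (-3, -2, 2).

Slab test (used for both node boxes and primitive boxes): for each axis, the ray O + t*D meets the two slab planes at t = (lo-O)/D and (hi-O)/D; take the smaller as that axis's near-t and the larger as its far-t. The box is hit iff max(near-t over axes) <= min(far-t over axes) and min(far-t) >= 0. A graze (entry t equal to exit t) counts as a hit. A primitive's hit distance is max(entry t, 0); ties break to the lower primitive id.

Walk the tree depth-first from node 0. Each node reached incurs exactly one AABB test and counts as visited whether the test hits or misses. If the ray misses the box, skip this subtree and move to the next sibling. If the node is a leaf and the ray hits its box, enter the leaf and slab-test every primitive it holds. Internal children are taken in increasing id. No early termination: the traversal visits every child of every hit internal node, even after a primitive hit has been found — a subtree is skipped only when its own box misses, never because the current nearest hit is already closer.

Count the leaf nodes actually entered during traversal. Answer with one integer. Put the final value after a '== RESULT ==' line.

Walk:
N0 x:[43/3,83/3] y:[6,55/2] z:[16,75/2] -> hit [16,55/2], descend [6, 17]
  N6 x:[62/3,83/3] y:[25/2,55/2] z:[16,75/2] -> hit [62/3,55/2], descend [27, 34]
    N27 x:[62/3,83/3] y:[25/2,27] z:[16,47/2] -> hit [62/3,47/2], descend [4, 24]
      N4 x:[76/3,83/3] y:[25/2,39/2] z:[16,43/2] -> miss, prune
      N24 x:[62/3,80/3] y:[21,27] z:[16,47/2] -> hit [21,47/2], descend [5, 11]
        N5 x:[71/3,80/3] y:[49/2,27] z:[16,20] -> miss, prune
        N11 x:[62/3,22] y:[21,24] z:[41/2,47/2] -> hit [21,22] leaf, test {P5@t=21}
    N34 x:[65/3,73/3] y:[29/2,55/2] z:[29,75/2] -> miss, prune
  N17 x:[43/3,59/3] y:[6,49/2] z:[35/2,73/2] -> hit [35/2,59/3], descend [10, 29]
    N10 x:[43/3,56/3] y:[15/2,49/2] z:[35/2,25] -> hit [35/2,56/3], descend [19, 35]
      N19 x:[16,56/3] y:[15/2,49/2] z:[43/2,25] -> miss, prune
      N35 x:[43/3,50/3] y:[14,39/2] z:[35/2,39/2] -> miss, prune
    N29 x:[16,59/3] y:[6,33/2] z:[51/2,73/2] -> miss, prune

Visited [0, 6, 27, 4, 24, 5, 11, 34, 17, 10, 19, 35, 29]. Tests: 13 box, 1 leaf. Nearest: P5.

== RESULT ==
1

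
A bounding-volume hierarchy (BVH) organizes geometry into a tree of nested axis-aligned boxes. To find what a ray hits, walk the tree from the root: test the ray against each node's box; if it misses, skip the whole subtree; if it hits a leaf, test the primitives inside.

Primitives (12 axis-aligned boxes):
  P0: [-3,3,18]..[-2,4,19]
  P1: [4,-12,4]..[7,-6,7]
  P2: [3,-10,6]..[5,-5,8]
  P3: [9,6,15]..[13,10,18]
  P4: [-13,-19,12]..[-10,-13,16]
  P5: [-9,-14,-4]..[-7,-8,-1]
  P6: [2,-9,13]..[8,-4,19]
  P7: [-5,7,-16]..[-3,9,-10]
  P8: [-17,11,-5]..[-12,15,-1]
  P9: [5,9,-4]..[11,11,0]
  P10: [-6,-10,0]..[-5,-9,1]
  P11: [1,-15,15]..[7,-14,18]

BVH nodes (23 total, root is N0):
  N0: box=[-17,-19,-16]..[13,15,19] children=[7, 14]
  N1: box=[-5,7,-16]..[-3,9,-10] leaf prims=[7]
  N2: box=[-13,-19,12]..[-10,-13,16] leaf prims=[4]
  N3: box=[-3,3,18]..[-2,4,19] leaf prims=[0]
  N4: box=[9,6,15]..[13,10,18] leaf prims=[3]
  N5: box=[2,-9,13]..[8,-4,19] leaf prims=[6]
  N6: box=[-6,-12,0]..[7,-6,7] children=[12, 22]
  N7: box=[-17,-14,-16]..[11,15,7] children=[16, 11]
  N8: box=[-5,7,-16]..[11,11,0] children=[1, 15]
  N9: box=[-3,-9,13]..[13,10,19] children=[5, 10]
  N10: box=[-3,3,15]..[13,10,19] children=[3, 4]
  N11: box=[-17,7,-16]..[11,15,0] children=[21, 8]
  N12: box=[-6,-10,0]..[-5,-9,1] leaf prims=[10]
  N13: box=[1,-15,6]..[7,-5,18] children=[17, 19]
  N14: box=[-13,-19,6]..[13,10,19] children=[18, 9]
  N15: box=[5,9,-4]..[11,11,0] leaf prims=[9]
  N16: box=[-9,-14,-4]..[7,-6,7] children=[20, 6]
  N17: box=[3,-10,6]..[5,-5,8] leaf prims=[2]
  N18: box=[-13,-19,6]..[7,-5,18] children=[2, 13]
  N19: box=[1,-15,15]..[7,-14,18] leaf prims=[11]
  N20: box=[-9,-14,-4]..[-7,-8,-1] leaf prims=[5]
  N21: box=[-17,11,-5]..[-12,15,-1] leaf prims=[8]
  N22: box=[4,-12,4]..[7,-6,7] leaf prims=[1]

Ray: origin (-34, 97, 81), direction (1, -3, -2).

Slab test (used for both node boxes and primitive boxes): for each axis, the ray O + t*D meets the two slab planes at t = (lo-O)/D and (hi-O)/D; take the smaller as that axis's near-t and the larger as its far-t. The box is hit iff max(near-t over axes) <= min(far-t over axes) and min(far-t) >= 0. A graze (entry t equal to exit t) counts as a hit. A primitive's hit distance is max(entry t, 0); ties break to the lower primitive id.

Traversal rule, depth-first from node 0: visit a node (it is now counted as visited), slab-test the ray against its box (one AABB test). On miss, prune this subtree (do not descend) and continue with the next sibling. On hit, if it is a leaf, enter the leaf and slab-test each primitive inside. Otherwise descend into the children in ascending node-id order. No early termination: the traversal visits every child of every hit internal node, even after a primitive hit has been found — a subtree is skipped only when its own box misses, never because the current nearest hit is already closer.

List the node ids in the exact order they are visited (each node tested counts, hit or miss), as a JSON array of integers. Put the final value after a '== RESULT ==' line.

Walk:
N0 x:[17,47] y:[82/3,116/3] z:[31,97/2] -> hit [31,116/3], descend [7, 14]
  N7 x:[17,45] y:[82/3,37] z:[37,97/2] -> hit [37,37], descend [11, 16]
    N11 x:[17,45] y:[82/3,30] z:[81/2,97/2] -> miss, prune
    N16 x:[25,41] y:[103/3,37] z:[37,85/2] -> hit [37,37], descend [6, 20]
      N6 x:[28,41] y:[103/3,109/3] z:[37,81/2] -> miss, prune
      N20 x:[25,27] y:[35,37] z:[41,85/2] -> miss, prune
  N14 x:[21,47] y:[29,116/3] z:[31,75/2] -> hit [31,75/2], descend [9, 18]
    N9 x:[31,47] y:[29,106/3] z:[31,34] -> hit [31,34], descend [5, 10]
      N5 x:[36,42] y:[101/3,106/3] z:[31,34] -> miss, prune
      N10 x:[31,47] y:[29,94/3] z:[31,33] -> hit [31,94/3], descend [3, 4]
        N3 x:[31,32] y:[31,94/3] z:[31,63/2] -> hit [31,94/3] leaf, test {P0@t=31}
        N4 x:[43,47] y:[29,91/3] z:[63/2,33] -> miss, prune
    N18 x:[21,41] y:[34,116/3] z:[63/2,75/2] -> hit [34,75/2], descend [2, 13]
      N2 x:[21,24] y:[110/3,116/3] z:[65/2,69/2] -> miss, prune
      N13 x:[35,41] y:[34,112/3] z:[63/2,75/2] -> hit [35,112/3], descend [17, 19]
        N17 x:[37,39] y:[34,107/3] z:[73/2,75/2] -> miss, prune
        N19 x:[35,41] y:[37,112/3] z:[63/2,33] -> miss, prune

Summary -> nodes [0, 7, 11, 16, 6, 20, 14, 9, 5, 10, 3, 4, 18, 2, 13, 17, 19]; box-tests=17; leaf-entries=1; first=P0

== RESULT ==
[0, 7, 11, 16, 6, 20, 14, 9, 5, 10, 3, 4, 18, 2, 13, 17, 19]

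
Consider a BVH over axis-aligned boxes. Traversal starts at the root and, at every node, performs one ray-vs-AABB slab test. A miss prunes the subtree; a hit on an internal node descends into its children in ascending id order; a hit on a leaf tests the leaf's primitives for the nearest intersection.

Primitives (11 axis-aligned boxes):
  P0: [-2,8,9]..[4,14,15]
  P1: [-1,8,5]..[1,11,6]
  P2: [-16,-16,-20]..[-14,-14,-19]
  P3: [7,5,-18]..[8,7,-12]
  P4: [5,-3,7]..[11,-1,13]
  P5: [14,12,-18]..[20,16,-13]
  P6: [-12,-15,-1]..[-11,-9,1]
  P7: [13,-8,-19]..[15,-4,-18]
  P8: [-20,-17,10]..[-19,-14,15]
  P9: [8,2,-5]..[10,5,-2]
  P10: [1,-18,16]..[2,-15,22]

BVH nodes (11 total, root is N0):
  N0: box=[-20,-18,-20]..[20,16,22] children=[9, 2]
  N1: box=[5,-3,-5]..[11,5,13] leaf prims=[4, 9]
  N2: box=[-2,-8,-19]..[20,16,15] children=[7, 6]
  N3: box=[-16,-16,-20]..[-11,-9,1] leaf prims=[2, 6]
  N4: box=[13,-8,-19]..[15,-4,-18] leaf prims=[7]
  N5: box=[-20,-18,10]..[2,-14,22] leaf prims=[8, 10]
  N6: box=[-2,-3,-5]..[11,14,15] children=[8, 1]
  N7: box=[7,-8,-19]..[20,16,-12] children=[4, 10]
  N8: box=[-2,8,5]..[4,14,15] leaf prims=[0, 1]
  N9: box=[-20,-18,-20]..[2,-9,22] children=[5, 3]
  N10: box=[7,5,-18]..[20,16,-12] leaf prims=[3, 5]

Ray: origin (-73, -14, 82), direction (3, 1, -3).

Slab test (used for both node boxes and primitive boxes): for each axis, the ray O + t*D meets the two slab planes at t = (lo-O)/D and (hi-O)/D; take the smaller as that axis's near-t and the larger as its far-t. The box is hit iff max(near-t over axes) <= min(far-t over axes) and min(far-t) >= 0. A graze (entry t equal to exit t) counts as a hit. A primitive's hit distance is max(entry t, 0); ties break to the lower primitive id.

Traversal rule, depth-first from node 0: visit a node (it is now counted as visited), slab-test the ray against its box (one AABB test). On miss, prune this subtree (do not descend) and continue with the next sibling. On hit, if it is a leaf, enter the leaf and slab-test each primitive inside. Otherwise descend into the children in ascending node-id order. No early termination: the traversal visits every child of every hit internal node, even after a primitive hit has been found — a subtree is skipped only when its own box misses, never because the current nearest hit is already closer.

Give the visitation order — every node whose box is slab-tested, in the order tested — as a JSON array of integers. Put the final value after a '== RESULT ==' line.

Walk:
N0 x:[53/3,31] y:[-4,30] z:[20,34] -> hit [20,30], descend [2, 9]
  N2 x:[71/3,31] y:[6,30] z:[67/3,101/3] -> hit [71/3,30], descend [6, 7]
    N6 x:[71/3,28] y:[11,28] z:[67/3,29] -> hit [71/3,28], descend [1, 8]
      N1 x:[26,28] y:[11,19] z:[23,29] -> miss, prune
      N8 x:[71/3,77/3] y:[22,28] z:[67/3,77/3] -> hit [71/3,77/3] leaf, test {P0@t=71/3, P1(miss)}
    N7 x:[80/3,31] y:[6,30] z:[94/3,101/3] -> miss, prune
  N9 x:[53/3,25] y:[-4,5] z:[20,34] -> miss, prune

order=[0, 2, 6, 1, 8, 7, 9]  |boxes|=7  |leaves|=1  hit=P0

== RESULT ==
[0, 2, 6, 1, 8, 7, 9]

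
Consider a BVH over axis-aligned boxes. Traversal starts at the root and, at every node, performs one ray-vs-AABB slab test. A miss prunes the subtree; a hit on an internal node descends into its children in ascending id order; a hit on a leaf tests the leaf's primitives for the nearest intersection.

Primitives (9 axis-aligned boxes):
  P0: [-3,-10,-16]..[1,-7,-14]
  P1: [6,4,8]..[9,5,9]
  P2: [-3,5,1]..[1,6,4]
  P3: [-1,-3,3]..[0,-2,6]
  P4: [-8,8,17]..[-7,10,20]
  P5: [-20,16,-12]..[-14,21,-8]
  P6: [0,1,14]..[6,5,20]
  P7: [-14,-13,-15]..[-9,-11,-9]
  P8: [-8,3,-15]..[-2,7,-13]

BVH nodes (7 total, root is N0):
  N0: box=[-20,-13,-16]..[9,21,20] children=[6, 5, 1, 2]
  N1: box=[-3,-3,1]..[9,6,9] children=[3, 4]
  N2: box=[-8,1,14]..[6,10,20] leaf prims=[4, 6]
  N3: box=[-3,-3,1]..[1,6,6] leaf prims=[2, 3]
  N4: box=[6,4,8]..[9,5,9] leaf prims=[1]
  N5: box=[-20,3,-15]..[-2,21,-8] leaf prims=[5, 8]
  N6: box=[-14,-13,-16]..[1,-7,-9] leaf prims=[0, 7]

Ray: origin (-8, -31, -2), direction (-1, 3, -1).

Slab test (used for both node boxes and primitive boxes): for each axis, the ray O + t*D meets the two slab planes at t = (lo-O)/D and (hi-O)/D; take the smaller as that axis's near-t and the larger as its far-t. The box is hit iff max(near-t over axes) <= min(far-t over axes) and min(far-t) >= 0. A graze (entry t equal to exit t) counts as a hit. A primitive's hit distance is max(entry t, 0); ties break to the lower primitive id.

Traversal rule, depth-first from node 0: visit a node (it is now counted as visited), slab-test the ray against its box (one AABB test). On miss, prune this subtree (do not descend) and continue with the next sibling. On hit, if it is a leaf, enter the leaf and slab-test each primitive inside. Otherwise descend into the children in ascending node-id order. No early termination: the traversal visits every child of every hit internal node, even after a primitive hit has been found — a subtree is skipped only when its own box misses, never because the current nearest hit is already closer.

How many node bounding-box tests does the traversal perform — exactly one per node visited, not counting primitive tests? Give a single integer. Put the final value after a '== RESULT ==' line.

Traverse from the root:
N0 x:[-17,12] y:[6,52/3] z:[-22,14] -> hit [6,12], descend [1, 2, 5, 6]
  N1 x:[-17,-5] y:[28/3,37/3] z:[-11,-3] -> miss, prune
  N2 x:[-14,0] y:[32/3,41/3] z:[-22,-16] -> miss, prune
  N5 x:[-6,12] y:[34/3,52/3] z:[6,13] -> hit [34/3,12] leaf, test {P5(miss), P8(miss)}
  N6 x:[-9,6] y:[6,8] z:[7,14] -> miss, prune

5 AABB tests over nodes [0, 1, 2, 5, 6]; 1 leaf entered; closest miss.

== RESULT ==
5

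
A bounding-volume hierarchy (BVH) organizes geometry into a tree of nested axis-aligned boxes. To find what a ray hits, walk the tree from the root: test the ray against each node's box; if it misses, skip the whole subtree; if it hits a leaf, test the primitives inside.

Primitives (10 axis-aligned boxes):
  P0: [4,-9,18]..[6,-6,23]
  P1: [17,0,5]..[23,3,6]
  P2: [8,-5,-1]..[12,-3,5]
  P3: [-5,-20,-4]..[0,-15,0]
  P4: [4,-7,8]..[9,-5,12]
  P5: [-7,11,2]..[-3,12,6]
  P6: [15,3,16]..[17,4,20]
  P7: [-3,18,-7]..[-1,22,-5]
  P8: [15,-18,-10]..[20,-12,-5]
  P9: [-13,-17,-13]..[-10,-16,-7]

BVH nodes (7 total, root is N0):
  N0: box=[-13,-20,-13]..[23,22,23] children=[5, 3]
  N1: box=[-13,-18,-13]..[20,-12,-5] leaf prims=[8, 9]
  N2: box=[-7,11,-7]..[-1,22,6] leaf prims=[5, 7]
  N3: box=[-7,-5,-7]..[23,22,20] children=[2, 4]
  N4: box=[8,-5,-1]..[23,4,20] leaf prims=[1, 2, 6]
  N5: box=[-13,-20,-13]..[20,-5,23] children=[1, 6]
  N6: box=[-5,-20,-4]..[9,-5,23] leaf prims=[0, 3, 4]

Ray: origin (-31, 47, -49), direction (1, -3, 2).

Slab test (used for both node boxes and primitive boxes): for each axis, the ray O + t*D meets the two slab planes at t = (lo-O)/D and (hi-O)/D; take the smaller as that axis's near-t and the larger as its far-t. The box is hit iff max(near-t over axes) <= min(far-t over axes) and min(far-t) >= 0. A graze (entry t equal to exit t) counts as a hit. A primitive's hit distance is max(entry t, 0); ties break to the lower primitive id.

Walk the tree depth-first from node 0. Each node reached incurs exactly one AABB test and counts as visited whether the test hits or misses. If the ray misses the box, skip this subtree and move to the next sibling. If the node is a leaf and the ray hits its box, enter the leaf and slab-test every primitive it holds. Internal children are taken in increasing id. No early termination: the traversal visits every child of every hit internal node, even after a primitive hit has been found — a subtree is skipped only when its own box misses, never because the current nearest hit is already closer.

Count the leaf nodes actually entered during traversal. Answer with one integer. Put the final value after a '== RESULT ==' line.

Traverse from the root:
N0 x:[18,54] y:[25/3,67/3] z:[18,36] -> hit [18,67/3], descend [3, 5]
  N3 x:[24,54] y:[25/3,52/3] z:[21,69/2] -> miss, prune
  N5 x:[18,51] y:[52/3,67/3] z:[18,36] -> hit [18,67/3], descend [1, 6]
    N1 x:[18,51] y:[59/3,65/3] z:[18,22] -> hit [59/3,65/3] leaf, test {P8(miss), P9@t=21}
    N6 x:[26,40] y:[52/3,67/3] z:[45/2,36] -> miss, prune

Visited [0, 3, 5, 1, 6]. Tests: 5 box, 1 leaf. Nearest: P9.

== RESULT ==
1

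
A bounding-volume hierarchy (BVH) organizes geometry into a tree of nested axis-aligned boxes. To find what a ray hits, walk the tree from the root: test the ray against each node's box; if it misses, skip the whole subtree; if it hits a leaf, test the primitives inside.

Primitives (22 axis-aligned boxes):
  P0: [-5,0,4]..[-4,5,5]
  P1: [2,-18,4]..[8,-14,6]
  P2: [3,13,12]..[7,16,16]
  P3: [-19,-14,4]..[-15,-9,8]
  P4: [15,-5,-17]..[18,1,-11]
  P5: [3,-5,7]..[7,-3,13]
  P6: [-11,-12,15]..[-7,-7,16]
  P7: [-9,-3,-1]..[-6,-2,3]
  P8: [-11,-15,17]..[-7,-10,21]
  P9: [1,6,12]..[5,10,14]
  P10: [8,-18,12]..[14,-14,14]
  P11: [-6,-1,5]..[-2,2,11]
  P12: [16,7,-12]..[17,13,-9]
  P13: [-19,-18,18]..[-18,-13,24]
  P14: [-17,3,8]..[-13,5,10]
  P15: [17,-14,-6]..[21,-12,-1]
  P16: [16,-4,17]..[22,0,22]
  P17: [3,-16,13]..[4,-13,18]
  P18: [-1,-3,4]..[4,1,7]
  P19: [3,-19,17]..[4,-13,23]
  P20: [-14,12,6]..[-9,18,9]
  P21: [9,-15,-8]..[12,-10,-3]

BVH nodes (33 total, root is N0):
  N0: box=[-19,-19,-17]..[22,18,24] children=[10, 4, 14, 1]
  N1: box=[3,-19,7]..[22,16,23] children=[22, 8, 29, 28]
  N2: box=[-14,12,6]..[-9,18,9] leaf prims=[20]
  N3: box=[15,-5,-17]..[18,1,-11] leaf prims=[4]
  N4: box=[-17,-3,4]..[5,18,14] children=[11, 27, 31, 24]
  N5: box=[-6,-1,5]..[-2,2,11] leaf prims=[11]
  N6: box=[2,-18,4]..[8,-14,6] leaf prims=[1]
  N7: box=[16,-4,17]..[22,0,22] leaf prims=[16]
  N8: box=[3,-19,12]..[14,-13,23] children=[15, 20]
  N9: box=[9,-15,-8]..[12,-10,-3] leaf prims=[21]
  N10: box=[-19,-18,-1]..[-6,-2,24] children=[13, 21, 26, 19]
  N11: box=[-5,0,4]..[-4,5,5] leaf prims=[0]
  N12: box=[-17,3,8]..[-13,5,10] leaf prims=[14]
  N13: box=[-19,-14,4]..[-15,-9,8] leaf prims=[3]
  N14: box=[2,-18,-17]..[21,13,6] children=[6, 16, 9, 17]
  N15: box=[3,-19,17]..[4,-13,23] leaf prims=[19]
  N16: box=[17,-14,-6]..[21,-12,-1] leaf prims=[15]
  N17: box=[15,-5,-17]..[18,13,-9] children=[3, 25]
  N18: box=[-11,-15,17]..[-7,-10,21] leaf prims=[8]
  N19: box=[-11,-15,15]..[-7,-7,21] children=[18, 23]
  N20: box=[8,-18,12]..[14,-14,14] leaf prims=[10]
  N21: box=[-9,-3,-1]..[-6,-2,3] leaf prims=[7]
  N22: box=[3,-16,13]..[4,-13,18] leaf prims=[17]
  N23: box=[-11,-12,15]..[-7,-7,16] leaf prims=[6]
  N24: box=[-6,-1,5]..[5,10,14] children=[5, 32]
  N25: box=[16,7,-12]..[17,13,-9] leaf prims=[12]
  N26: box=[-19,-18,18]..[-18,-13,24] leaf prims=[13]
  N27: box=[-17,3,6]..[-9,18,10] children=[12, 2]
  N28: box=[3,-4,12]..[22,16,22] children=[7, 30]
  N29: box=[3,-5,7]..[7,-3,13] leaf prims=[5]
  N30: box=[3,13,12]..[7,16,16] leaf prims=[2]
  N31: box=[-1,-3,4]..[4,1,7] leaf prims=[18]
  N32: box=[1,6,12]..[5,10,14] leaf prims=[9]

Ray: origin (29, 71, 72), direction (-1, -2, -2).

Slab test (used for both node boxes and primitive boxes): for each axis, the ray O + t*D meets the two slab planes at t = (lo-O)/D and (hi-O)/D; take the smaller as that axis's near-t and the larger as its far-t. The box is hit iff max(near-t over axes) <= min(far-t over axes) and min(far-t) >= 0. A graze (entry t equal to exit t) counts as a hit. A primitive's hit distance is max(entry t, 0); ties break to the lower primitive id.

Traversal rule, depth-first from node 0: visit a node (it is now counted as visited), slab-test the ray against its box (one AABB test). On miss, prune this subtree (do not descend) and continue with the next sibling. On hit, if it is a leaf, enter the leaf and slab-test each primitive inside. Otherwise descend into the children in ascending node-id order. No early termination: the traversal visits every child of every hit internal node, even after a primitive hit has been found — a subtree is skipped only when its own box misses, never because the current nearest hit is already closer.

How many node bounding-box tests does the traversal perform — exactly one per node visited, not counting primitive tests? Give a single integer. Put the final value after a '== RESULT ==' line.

Trace the traversal:
N0 x:[7,48] y:[53/2,45] z:[24,89/2] -> hit [53/2,89/2], descend [1, 4, 10, 14]
  N1 x:[7,26] y:[55/2,45] z:[49/2,65/2] -> miss, prune
  N4 x:[24,46] y:[53/2,37] z:[29,34] -> hit [29,34], descend [11, 24, 27, 31]
    N11 x:[33,34] y:[33,71/2] z:[67/2,34] -> hit [67/2,34] leaf, test {P0@t=67/2}
    N24 x:[24,35] y:[61/2,36] z:[29,67/2] -> hit [61/2,67/2], descend [5, 32]
      N5 x:[31,35] y:[69/2,36] z:[61/2,67/2] -> miss, prune
      N32 x:[24,28] y:[61/2,65/2] z:[29,30] -> miss, prune
    N27 x:[38,46] y:[53/2,34] z:[31,33] -> miss, prune
    N31 x:[25,30] y:[35,37] z:[65/2,34] -> miss, prune
  N10 x:[35,48] y:[73/2,89/2] z:[24,73/2] -> hit [73/2,73/2], descend [13, 19, 21, 26]
    N13 x:[44,48] y:[40,85/2] z:[32,34] -> miss, prune
    N19 x:[36,40] y:[39,43] z:[51/2,57/2] -> miss, prune
    N21 x:[35,38] y:[73/2,37] z:[69/2,73/2] -> hit [73/2,73/2] leaf, test {P7@t=73/2}
    N26 x:[47,48] y:[42,89/2] z:[24,27] -> miss, prune
  N14 x:[8,27] y:[29,89/2] z:[33,89/2] -> miss, prune

15 AABB tests over nodes [0, 1, 4, 11, 24, 5, 32, 27, 31, 10, 13, 19, 21, 26, 14]; 2 leaves entered; closest P0.

== RESULT ==
15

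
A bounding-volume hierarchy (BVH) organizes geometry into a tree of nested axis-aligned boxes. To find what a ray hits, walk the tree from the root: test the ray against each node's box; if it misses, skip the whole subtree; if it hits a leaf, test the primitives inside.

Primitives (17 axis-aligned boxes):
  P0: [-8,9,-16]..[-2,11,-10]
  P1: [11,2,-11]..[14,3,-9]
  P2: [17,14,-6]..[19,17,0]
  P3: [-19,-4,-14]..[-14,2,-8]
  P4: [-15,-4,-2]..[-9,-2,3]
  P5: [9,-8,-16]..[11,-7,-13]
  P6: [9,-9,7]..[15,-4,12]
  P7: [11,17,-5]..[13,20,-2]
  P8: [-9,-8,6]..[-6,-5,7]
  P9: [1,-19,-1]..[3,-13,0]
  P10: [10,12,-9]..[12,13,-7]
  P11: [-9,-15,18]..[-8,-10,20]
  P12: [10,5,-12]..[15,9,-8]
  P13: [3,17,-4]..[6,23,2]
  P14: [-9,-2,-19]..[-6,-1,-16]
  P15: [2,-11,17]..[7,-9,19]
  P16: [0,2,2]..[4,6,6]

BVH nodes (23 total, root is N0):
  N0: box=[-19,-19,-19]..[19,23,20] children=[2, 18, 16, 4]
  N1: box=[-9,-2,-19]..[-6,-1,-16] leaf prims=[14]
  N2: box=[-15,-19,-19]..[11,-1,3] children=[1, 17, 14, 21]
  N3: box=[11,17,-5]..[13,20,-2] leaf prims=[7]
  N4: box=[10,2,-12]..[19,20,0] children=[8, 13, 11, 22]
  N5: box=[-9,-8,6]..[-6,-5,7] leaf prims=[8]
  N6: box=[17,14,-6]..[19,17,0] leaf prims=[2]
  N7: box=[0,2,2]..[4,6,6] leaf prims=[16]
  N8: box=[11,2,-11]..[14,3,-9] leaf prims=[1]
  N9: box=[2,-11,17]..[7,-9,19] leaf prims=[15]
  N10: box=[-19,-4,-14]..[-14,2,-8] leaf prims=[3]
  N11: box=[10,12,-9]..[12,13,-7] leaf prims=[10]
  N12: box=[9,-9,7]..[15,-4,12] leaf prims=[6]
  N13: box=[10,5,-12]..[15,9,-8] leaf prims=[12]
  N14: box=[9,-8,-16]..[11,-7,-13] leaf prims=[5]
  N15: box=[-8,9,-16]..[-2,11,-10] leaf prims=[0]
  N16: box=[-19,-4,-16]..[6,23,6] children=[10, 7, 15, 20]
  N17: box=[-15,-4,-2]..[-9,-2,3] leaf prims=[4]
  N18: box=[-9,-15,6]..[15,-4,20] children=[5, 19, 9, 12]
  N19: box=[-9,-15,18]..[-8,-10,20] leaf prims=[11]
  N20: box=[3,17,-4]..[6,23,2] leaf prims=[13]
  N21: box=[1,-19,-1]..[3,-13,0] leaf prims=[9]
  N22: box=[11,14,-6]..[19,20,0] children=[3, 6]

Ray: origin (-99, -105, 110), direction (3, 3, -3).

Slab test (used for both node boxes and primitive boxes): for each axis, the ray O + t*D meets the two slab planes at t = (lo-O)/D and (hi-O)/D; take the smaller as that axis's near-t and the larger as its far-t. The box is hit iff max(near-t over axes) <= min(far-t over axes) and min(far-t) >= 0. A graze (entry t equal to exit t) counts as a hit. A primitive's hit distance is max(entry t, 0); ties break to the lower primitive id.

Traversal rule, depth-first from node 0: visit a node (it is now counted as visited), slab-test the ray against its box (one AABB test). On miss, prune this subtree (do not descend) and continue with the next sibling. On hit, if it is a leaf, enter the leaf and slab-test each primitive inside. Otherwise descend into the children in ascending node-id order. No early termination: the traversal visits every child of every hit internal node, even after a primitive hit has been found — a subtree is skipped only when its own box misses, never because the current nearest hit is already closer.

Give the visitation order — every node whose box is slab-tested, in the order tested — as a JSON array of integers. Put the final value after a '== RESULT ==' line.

Traverse from the root:
N0 x:[80/3,118/3] y:[86/3,128/3] z:[30,43] -> hit [30,118/3], descend [2, 4, 16, 18]
  N2 x:[28,110/3] y:[86/3,104/3] z:[107/3,43] -> miss, prune
  N4 x:[109/3,118/3] y:[107/3,125/3] z:[110/3,122/3] -> hit [110/3,118/3], descend [8, 11, 13, 22]
    N8 x:[110/3,113/3] y:[107/3,36] z:[119/3,121/3] -> miss, prune
    N11 x:[109/3,37] y:[39,118/3] z:[39,119/3] -> miss, prune
    N13 x:[109/3,38] y:[110/3,38] z:[118/3,122/3] -> miss, prune
    N22 x:[110/3,118/3] y:[119/3,125/3] z:[110/3,116/3] -> miss, prune
  N16 x:[80/3,35] y:[101/3,128/3] z:[104/3,42] -> hit [104/3,35], descend [7, 10, 15, 20]
    N7 x:[33,103/3] y:[107/3,37] z:[104/3,36] -> miss, prune
    N10 x:[80/3,85/3] y:[101/3,107/3] z:[118/3,124/3] -> miss, prune
    N15 x:[91/3,97/3] y:[38,116/3] z:[40,42] -> miss, prune
    N20 x:[34,35] y:[122/3,128/3] z:[36,38] -> miss, prune
  N18 x:[30,38] y:[30,101/3] z:[30,104/3] -> hit [30,101/3], descend [5, 9, 12, 19]
    N5 x:[30,31] y:[97/3,100/3] z:[103/3,104/3] -> miss, prune
    N9 x:[101/3,106/3] y:[94/3,32] z:[91/3,31] -> miss, prune
    N12 x:[36,38] y:[32,101/3] z:[98/3,103/3] -> miss, prune
    N19 x:[30,91/3] y:[30,95/3] z:[30,92/3] -> hit [30,91/3] leaf, test {P11@t=30}

Visited [0, 2, 4, 8, 11, 13, 22, 16, 7, 10, 15, 20, 18, 5, 9, 12, 19]. Tests: 17 box, 1 leaf. Nearest: P11.

== RESULT ==
[0, 2, 4, 8, 11, 13, 22, 16, 7, 10, 15, 20, 18, 5, 9, 12, 19]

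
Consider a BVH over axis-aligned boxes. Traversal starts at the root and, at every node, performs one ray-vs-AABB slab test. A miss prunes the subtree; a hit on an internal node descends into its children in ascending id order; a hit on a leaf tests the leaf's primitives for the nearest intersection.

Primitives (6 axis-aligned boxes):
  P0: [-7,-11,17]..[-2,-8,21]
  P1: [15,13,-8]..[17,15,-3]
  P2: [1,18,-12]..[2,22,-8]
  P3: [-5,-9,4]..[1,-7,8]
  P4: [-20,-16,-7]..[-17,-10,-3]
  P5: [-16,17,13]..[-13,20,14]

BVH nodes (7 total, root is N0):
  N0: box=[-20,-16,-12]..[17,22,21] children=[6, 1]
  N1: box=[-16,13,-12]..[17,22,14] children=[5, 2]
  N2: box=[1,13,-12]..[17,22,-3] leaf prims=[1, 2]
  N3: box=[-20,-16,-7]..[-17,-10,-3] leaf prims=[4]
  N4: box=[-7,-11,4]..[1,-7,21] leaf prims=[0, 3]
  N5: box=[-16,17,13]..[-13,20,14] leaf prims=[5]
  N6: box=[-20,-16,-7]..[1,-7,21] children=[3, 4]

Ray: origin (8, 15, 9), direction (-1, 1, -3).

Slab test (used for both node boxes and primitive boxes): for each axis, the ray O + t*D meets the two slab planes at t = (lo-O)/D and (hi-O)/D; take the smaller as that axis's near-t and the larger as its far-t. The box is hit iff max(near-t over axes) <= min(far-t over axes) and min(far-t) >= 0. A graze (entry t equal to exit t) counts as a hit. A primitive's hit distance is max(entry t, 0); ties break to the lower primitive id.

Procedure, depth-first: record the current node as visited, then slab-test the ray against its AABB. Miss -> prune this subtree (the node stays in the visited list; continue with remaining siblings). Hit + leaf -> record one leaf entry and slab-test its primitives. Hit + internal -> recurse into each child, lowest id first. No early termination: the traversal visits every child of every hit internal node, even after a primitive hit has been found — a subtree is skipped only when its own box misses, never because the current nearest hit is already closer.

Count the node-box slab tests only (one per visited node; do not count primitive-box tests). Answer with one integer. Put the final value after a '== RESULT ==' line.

Walk:
N0 x:[-9,28] y:[-31,7] z:[-4,7] -> hit [-4,7], descend [1, 6]
  N1 x:[-9,24] y:[-2,7] z:[-5/3,7] -> hit [-5/3,7], descend [2, 5]
    N2 x:[-9,7] y:[-2,7] z:[4,7] -> hit [4,7] leaf, test {P1(miss), P2@t=6}
    N5 x:[21,24] y:[2,5] z:[-5/3,-4/3] -> miss, prune
  N6 x:[7,28] y:[-31,-22] z:[-4,16/3] -> miss, prune

Visited [0, 1, 2, 5, 6]. Tests: 5 box, 1 leaf. Nearest: P2.

== RESULT ==
5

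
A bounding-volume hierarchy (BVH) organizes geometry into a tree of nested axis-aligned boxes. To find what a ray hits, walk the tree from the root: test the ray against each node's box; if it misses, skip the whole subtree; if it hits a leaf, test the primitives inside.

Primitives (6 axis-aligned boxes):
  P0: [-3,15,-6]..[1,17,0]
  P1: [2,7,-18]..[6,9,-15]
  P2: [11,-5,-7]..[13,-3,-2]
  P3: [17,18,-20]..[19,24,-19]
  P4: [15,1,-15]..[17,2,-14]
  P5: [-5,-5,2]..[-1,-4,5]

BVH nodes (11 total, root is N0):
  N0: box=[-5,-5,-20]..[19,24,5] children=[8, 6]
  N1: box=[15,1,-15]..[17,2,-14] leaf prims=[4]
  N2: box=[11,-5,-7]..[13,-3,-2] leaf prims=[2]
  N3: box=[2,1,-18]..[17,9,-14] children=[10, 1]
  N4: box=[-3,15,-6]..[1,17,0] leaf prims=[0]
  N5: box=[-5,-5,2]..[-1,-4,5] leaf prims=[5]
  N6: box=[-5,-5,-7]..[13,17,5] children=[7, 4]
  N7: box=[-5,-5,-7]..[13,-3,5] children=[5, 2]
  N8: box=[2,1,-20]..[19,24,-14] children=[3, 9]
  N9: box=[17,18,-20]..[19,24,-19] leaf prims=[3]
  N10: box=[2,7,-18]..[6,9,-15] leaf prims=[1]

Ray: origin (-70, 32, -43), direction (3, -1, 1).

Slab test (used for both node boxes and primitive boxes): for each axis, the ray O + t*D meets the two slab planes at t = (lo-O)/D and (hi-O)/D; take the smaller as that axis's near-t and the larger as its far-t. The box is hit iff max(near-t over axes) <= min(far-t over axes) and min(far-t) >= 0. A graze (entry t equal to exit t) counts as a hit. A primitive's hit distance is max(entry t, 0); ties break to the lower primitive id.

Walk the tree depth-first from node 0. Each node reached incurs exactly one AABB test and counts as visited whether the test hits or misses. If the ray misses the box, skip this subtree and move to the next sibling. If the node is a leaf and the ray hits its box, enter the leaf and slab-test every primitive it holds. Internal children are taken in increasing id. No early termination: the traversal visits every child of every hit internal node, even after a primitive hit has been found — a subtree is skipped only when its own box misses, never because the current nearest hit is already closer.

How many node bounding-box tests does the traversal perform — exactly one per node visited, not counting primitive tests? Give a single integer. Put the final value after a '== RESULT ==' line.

Walk:
N0 x:[65/3,89/3] y:[8,37] z:[23,48] -> hit [23,89/3], descend [6, 8]
  N6 x:[65/3,83/3] y:[15,37] z:[36,48] -> miss, prune
  N8 x:[24,89/3] y:[8,31] z:[23,29] -> hit [24,29], descend [3, 9]
    N3 x:[24,29] y:[23,31] z:[25,29] -> hit [25,29], descend [1, 10]
      N1 x:[85/3,29] y:[30,31] z:[28,29] -> miss, prune
      N10 x:[24,76/3] y:[23,25] z:[25,28] -> hit [25,25] leaf, test {P1@t=25}
    N9 x:[29,89/3] y:[8,14] z:[23,24] -> miss, prune

7 AABB tests over nodes [0, 6, 8, 3, 1, 10, 9]; 1 leaf entered; closest P1.

== RESULT ==
7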